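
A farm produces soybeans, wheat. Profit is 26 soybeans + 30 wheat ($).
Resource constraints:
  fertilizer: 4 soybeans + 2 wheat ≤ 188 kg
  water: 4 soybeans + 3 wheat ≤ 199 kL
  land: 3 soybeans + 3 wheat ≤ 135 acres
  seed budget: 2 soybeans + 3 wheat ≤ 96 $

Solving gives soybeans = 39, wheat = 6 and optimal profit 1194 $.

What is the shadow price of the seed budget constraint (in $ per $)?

At the optimum: fertilizer uses 168 of 188 (slack = 20); water uses 174 of 199 (slack = 25); land uses 135 of 135 (binding); seed budget uses 96 of 96 (binding).
Since fertilizer, water are not tight, their duals are 0.
Dual feasibility on the basic columns requires 3·y_land + 2·y_seed budget = 26, 3·y_land + 3·y_seed budget = 30.
This yields shadow prices y_land = 6, y_seed budget = 4.
Shadow price of seed budget = 4.

4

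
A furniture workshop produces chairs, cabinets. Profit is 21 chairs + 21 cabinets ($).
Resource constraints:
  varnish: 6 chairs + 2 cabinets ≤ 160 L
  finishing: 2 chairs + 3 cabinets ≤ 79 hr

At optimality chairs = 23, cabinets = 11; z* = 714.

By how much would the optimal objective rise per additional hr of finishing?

Both varnish and finishing are binding at x*.
The binding rows give the dual system: 6·y_varnish + 2·y_finishing = 21 and 2·y_varnish + 3·y_finishing = 21.
Solving: y_varnish = 1.5, y_finishing = 6.
Shadow price of finishing = 6.

6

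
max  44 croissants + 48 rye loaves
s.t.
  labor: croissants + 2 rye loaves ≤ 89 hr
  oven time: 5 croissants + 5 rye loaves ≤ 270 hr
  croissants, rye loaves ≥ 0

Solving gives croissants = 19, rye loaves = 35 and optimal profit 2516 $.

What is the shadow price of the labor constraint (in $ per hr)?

Both labor and oven time are binding at x*.
From A_Bᵀ y = c: 1·y_labor + 5·y_oven time = 44; 2·y_labor + 5·y_oven time = 48.
This yields shadow prices y_labor = 4, y_oven time = 8.
Shadow price of labor = 4.

4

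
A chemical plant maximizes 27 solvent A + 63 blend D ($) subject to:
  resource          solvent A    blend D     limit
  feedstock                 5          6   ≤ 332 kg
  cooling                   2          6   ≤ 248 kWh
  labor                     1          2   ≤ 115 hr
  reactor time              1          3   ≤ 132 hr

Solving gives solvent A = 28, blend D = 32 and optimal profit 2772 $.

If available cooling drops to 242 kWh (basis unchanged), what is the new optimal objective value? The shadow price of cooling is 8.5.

Δb = -6, so new z* = 2772 + (8.5)·(-6) = 2772 − 51 = 2721.

2721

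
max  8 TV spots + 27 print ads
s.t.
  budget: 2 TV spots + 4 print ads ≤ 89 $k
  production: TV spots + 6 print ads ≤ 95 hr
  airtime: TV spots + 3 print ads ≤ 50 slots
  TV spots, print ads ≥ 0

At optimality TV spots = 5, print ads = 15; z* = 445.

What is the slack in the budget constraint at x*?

budget used = 2·5 + 4·15 = 70; slack = 89 − 70 = 19.

19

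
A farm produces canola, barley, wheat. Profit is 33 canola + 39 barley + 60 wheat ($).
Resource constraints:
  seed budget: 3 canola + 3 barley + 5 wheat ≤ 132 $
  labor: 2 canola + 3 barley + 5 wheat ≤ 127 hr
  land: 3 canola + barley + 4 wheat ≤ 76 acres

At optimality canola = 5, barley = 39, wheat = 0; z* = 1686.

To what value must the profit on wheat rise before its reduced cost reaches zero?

Check each constraint at x*: seed budget 132/132 (tight); labor 127/127 (tight); land 54/76 (slack 22).
Slack constraints have shadow price 0 (complementary slackness).
From A_Bᵀ y = c: 3·y_seed budget + 2·y_labor = 33; 3·y_seed budget + 3·y_labor = 39.
This yields shadow prices y_seed budget = 7, y_labor = 6.
wheat enters the basis when its profit ≥ yᵀa₃ = 7·5 + 6·5 = 65.

65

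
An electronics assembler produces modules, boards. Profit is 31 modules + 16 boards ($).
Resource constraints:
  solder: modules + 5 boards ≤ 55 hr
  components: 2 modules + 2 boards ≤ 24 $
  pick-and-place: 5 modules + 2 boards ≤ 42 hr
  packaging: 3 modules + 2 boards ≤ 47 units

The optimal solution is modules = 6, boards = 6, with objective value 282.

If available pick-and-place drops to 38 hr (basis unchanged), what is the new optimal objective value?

262

At the optimum: solder uses 36 of 55 (slack = 19); components uses 24 of 24 (binding); pick-and-place uses 42 of 42 (binding); packaging uses 30 of 47 (slack = 17).
Since solder, packaging are not tight, their duals are 0.
From A_Bᵀ y = c: 2·y_components + 5·y_pick-and-place = 31; 2·y_components + 2·y_pick-and-place = 16.
→ y_components = 3 and y_pick-and-place = 5.
Δz = y_pick-and-place·Δb = 5 × (-4) = -20, so new z* = 282 − 20 = 262.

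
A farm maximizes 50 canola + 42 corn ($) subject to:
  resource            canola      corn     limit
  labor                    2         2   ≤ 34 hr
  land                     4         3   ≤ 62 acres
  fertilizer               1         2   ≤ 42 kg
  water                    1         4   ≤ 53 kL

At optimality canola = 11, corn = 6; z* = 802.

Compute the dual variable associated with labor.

9

Binding: labor and land. Non-binding: fertilizer (19 unused), water (18 unused).
By complementary slackness, y = 0 for the non-binding constraints.
Dual feasibility on the basic columns requires 2·y_labor + 4·y_land = 50, 2·y_labor + 3·y_land = 42.
→ y_labor = 9 and y_land = 8.
Shadow price of labor = 9.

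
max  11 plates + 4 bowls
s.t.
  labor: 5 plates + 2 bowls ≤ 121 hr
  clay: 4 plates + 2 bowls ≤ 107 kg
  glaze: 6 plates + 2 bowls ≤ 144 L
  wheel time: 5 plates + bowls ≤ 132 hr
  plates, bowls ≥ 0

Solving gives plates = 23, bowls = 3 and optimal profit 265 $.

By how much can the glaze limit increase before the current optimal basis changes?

1.2

Binding constraints: labor, glaze. The basis is B = [[5,2],[6,2]] with det -2.
Per unit increase in glaze, x* moves by d = (1, -2.5).
The basis stays optimal until bowls reaches 0; allowable increase = 1.2 L.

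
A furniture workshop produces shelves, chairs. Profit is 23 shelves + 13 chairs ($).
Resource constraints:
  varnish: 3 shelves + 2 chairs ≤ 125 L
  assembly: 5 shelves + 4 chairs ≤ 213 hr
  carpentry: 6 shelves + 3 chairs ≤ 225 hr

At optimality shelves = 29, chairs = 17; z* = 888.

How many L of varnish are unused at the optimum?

varnish used = 3·29 + 2·17 = 121; slack = 125 − 121 = 4.

4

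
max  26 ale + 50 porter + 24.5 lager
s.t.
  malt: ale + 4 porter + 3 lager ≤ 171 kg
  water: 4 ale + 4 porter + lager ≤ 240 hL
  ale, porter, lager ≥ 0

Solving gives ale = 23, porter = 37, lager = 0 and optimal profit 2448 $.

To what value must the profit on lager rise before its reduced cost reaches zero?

Both malt and water are binding at x*.
The binding rows give the dual system: 1·y_malt + 4·y_water = 26 and 4·y_malt + 4·y_water = 50.
Solving: y_malt = 8, y_water = 4.5.
lager enters the basis when its profit ≥ yᵀa₃ = 8·3 + 4.5·1 = 28.5.

28.5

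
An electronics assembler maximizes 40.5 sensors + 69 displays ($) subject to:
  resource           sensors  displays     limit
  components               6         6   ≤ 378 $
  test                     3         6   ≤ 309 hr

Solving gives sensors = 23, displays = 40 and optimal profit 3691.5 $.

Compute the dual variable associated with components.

Both components and test are binding at x*.
The binding rows give the dual system: 6·y_components + 3·y_test = 40.5 and 6·y_components + 6·y_test = 69.
Solving: y_components = 2, y_test = 9.5.
Shadow price of components = 2.

2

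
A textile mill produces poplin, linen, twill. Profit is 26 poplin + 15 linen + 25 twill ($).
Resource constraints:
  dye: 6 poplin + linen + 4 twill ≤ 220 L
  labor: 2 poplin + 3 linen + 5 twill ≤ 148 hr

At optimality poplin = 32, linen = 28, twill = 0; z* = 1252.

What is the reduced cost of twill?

-7

Both dye and labor are binding at x*.
From A_Bᵀ y = c: 6·y_dye + 2·y_labor = 26; 1·y_dye + 3·y_labor = 15.
→ y_dye = 3 and y_labor = 4.
Reduced cost of twill: c₃ − yᵀa₃ = 25 − (3·4 + 4·5) = 25 − 32 = -7.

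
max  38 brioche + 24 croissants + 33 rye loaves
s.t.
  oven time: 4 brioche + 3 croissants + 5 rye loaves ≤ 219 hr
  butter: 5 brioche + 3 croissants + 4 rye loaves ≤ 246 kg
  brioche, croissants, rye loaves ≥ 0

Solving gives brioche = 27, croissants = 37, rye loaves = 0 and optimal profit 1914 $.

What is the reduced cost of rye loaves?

At the optimum: oven time uses 219 of 219 (binding); butter uses 246 of 246 (binding).
From A_Bᵀ y = c: 4·y_oven time + 5·y_butter = 38; 3·y_oven time + 3·y_butter = 24.
This yields shadow prices y_oven time = 2, y_butter = 6.
Reduced cost of rye loaves: c₃ − yᵀa₃ = 33 − (2·5 + 6·4) = 33 − 34 = -1.

-1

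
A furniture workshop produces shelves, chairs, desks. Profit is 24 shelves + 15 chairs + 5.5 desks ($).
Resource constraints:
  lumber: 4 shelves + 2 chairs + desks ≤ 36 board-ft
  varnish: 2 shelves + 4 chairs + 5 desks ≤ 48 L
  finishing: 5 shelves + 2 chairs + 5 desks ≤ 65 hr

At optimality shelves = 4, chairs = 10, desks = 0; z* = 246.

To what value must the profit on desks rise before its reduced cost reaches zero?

Binding: lumber and varnish. Non-binding: finishing (25 unused).
Since finishing is not tight, its dual is 0.
Dual feasibility on the basic columns requires 4·y_lumber + 2·y_varnish = 24, 2·y_lumber + 4·y_varnish = 15.
This yields shadow prices y_lumber = 5.5, y_varnish = 1.
desks enters the basis when its profit ≥ yᵀa₃ = 5.5·1 + 1·5 = 10.5.

10.5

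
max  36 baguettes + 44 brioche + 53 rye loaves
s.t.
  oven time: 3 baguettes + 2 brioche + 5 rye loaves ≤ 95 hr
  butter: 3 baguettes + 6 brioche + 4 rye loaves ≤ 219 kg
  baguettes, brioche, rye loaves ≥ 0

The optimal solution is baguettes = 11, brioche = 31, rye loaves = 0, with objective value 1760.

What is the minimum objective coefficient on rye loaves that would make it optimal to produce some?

55

Both oven time and butter are binding at x*.
From A_Bᵀ y = c: 3·y_oven time + 3·y_butter = 36; 2·y_oven time + 6·y_butter = 44.
Solving: y_oven time = 7, y_butter = 5.
rye loaves enters the basis when its profit ≥ yᵀa₃ = 7·5 + 5·4 = 55.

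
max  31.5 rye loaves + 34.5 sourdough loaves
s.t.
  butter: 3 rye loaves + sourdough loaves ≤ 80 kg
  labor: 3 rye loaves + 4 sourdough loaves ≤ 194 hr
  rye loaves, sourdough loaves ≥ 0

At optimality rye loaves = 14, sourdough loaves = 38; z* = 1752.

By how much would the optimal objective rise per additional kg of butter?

Both butter and labor are binding at x*.
From A_Bᵀ y = c: 3·y_butter + 3·y_labor = 31.5; 1·y_butter + 4·y_labor = 34.5.
This yields shadow prices y_butter = 2.5, y_labor = 8.
Shadow price of butter = 2.5.

2.5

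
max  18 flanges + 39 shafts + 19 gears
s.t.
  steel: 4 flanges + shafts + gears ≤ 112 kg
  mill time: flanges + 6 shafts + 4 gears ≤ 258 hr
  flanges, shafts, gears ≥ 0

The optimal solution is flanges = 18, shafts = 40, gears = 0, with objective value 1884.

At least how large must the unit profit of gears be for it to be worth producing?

Both steel and mill time are binding at x*.
The binding rows give the dual system: 4·y_steel + 1·y_mill time = 18 and 1·y_steel + 6·y_mill time = 39.
Solving: y_steel = 3, y_mill time = 6.
gears enters the basis when its profit ≥ yᵀa₃ = 3·1 + 6·4 = 27.

27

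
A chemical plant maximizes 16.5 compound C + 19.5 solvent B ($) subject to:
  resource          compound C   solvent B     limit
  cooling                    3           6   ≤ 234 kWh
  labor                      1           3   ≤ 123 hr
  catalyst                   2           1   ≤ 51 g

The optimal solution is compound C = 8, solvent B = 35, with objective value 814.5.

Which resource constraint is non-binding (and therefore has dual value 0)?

cooling: 234/234 (binding)
labor: 113/123 (slack 10)
catalyst: 51/51 (binding)
By complementary slackness, a constraint with positive slack has shadow price 0 → labor.

labor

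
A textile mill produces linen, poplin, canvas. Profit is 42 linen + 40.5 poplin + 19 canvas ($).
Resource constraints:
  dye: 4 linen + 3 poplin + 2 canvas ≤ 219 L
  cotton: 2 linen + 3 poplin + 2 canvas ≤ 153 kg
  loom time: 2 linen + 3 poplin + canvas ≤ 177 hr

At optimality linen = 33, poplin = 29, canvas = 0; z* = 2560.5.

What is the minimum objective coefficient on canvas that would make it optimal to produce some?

27

Binding: dye and cotton. Non-binding: loom time (24 unused).
By complementary slackness, y = 0 for the non-binding constraint.
From A_Bᵀ y = c: 4·y_dye + 2·y_cotton = 42; 3·y_dye + 3·y_cotton = 40.5.
→ y_dye = 7.5 and y_cotton = 6.
canvas enters the basis when its profit ≥ yᵀa₃ = 7.5·2 + 6·2 = 27.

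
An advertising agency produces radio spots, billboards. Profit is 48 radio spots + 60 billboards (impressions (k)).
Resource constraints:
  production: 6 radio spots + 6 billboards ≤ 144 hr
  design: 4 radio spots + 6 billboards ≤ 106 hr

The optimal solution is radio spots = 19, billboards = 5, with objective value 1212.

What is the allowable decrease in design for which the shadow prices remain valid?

Binding constraints: production, design. The basis is B = [[6,6],[4,6]] with det 12.
Per unit decrease in design, x* moves by d = (0.5, -0.5).
The basis stays optimal until billboards reaches 0; allowable decrease = 10 hr.

10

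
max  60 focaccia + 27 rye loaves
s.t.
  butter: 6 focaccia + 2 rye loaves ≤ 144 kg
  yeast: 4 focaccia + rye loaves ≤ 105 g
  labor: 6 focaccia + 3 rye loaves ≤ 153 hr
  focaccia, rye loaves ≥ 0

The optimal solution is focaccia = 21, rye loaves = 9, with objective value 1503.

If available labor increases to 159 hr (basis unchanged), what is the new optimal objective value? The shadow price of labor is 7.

Δb = 6, so new z* = 1503 + (7)·(6) = 1503 + 42 = 1545.

1545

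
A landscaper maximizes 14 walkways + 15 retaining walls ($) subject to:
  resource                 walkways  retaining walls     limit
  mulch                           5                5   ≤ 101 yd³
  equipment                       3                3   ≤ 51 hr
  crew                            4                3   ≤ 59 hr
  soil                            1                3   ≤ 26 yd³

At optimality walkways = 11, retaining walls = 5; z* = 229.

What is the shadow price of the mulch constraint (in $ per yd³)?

0

At the optimum: mulch uses 80 of 101 (slack = 21); equipment uses 48 of 51 (slack = 3); crew uses 59 of 59 (binding); soil uses 26 of 26 (binding).
By complementary slackness, y = 0 for the non-binding constraints.
From A_Bᵀ y = c: 4·y_crew + 1·y_soil = 14; 3·y_crew + 3·y_soil = 15.
This yields shadow prices y_crew = 3, y_soil = 2.
Shadow price of mulch = 0.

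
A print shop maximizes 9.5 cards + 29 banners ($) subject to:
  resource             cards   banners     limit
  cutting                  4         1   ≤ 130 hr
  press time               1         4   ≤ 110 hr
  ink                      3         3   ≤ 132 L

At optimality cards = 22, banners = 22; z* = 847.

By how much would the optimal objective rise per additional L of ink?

1

Check each constraint at x*: cutting 110/130 (slack 20); press time 110/110 (tight); ink 132/132 (tight).
Slack constraints have shadow price 0 (complementary slackness).
From A_Bᵀ y = c: 1·y_press time + 3·y_ink = 9.5; 4·y_press time + 3·y_ink = 29.
This yields shadow prices y_press time = 6.5, y_ink = 1.
Shadow price of ink = 1.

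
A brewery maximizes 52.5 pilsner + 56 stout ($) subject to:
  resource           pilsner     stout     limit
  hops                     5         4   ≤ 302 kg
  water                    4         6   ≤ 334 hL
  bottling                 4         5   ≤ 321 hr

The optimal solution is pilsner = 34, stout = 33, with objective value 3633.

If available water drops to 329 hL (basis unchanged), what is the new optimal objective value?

Check each constraint at x*: hops 302/302 (tight); water 334/334 (tight); bottling 301/321 (slack 20).
Slack constraints have shadow price 0 (complementary slackness).
Dual feasibility on the basic columns requires 5·y_hops + 4·y_water = 52.5, 4·y_hops + 6·y_water = 56.
→ y_hops = 6.5 and y_water = 5.
Δz = y_water·Δb = 5 × (-5) = -25, so new z* = 3633 − 25 = 3608.

3608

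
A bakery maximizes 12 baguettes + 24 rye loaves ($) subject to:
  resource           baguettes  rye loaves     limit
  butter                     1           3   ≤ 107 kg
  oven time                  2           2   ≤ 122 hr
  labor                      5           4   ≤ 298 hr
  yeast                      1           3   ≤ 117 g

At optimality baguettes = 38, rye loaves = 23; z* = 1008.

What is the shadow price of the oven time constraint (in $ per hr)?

At the optimum: butter uses 107 of 107 (binding); oven time uses 122 of 122 (binding); labor uses 282 of 298 (slack = 16); yeast uses 107 of 117 (slack = 10).
Slack constraints have shadow price 0 (complementary slackness).
Dual feasibility on the basic columns requires 1·y_butter + 2·y_oven time = 12, 3·y_butter + 2·y_oven time = 24.
→ y_butter = 6 and y_oven time = 3.
Shadow price of oven time = 3.

3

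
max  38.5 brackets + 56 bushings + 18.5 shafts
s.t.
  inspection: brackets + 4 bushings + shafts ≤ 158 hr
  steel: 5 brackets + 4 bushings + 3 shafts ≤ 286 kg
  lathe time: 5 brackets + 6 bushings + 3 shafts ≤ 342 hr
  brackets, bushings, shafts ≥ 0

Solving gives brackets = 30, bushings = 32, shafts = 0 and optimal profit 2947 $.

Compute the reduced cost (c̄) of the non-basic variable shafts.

-6

At the optimum: inspection uses 158 of 158 (binding); steel uses 278 of 286 (slack = 8); lathe time uses 342 of 342 (binding).
Since steel is not tight, its dual is 0.
The binding rows give the dual system: 1·y_inspection + 5·y_lathe time = 38.5 and 4·y_inspection + 6·y_lathe time = 56.
→ y_inspection = 3.5 and y_lathe time = 7.
Reduced cost of shafts: c₃ − yᵀa₃ = 18.5 − (3.5·1 + 7·3) = 18.5 − 24.5 = -6.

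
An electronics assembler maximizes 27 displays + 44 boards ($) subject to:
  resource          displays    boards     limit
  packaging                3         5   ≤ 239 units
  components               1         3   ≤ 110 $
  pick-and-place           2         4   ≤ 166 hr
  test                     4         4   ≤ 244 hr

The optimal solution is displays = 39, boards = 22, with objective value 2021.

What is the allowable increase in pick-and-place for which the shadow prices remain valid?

Binding constraints: pick-and-place, test. The basis is B = [[2,4],[4,4]] with det -8.
Per unit increase in pick-and-place, x* moves by d = (-0.5, 0.5).
The basis stays optimal until components becomes binding; allowable increase = 5 hr.

5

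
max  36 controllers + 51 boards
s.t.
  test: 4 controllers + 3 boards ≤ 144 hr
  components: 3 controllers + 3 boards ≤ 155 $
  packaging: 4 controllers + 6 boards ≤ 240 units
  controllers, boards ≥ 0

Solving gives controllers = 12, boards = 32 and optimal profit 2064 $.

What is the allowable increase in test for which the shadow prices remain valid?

Binding constraints: test, packaging. The basis is B = [[4,3],[4,6]] with det 12.
Per unit increase in test, x* moves by d = (0.5, -0.3333).
The basis stays optimal until components becomes binding; allowable increase = 46 hr.

46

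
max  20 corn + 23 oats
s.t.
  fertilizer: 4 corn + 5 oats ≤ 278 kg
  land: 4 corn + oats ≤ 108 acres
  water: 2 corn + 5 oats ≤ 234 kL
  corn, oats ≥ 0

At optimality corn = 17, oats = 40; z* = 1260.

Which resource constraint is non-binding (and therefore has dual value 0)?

fertilizer

fertilizer: 268/278 (slack 10)
land: 108/108 (binding)
water: 234/234 (binding)
By complementary slackness, a constraint with positive slack has shadow price 0 → fertilizer.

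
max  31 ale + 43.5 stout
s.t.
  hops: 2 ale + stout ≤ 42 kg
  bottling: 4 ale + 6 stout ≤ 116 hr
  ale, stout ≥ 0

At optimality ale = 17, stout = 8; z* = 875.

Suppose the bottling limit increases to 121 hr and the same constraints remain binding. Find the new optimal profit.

Both hops and bottling are binding at x*.
The binding rows give the dual system: 2·y_hops + 4·y_bottling = 31 and 1·y_hops + 6·y_bottling = 43.5.
Solving: y_hops = 1.5, y_bottling = 7.
Δz = y_bottling·Δb = 7 × (5) = 35, so new z* = 875 + 35 = 910.

910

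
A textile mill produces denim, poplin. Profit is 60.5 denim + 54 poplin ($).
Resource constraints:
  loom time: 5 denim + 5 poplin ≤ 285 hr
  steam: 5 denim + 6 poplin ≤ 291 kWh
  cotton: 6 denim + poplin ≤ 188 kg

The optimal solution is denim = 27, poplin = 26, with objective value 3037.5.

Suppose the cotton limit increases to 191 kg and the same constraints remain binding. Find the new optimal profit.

At the optimum: loom time uses 265 of 285 (slack = 20); steam uses 291 of 291 (binding); cotton uses 188 of 188 (binding).
Slack constraints have shadow price 0 (complementary slackness).
The binding rows give the dual system: 5·y_steam + 6·y_cotton = 60.5 and 6·y_steam + 1·y_cotton = 54.
Solving: y_steam = 8.5, y_cotton = 3.
Δz = y_cotton·Δb = 3 × (3) = 9, so new z* = 3037.5 + 9 = 3046.5.

3046.5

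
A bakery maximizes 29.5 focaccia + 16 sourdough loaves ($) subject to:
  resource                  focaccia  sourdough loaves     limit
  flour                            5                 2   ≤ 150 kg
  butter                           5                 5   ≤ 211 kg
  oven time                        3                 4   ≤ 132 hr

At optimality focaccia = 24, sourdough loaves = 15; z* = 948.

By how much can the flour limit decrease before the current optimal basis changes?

Binding constraints: flour, oven time. The basis is B = [[5,2],[3,4]] with det 14.
Per unit decrease in flour, x* moves by d = (-0.2857, 0.2143).
The basis stays optimal until focaccia reaches 0; allowable decrease = 84 kg.

84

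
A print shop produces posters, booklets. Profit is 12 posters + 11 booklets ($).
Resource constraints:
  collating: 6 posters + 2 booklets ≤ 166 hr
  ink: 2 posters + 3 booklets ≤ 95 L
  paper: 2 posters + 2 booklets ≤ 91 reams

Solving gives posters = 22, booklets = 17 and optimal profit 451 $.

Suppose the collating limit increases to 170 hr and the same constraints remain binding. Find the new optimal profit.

455

Binding: collating and ink. Non-binding: paper (13 unused).
Slack constraints have shadow price 0 (complementary slackness).
Dual feasibility on the basic columns requires 6·y_collating + 2·y_ink = 12, 2·y_collating + 3·y_ink = 11.
→ y_collating = 1 and y_ink = 3.
Δz = y_collating·Δb = 1 × (4) = 4, so new z* = 451 + 4 = 455.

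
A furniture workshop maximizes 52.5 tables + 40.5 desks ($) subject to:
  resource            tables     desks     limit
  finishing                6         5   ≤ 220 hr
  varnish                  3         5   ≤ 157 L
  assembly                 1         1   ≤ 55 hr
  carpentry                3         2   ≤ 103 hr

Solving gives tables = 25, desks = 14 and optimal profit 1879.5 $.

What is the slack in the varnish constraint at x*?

varnish used = 3·25 + 5·14 = 145; slack = 157 − 145 = 12.

12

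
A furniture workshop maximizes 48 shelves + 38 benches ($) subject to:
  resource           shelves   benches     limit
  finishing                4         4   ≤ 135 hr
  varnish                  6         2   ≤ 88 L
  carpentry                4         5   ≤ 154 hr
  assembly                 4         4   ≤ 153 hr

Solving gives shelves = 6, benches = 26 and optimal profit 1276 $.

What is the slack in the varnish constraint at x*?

0

varnish used = 6·6 + 2·26 = 88; slack = 88 − 88 = 0.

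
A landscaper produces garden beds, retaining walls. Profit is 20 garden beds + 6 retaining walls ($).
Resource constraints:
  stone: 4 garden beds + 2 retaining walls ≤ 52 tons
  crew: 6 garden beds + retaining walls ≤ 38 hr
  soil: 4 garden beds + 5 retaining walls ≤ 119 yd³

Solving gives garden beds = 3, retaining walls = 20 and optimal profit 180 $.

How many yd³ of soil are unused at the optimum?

7

soil used = 4·3 + 5·20 = 112; slack = 119 − 112 = 7.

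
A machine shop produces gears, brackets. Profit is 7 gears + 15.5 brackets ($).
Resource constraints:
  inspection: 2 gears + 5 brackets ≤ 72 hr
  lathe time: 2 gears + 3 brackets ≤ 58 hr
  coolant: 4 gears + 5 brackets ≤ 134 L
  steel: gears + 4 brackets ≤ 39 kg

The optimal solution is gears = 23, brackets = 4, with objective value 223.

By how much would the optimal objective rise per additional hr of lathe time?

2.5

Check each constraint at x*: inspection 66/72 (slack 6); lathe time 58/58 (tight); coolant 112/134 (slack 22); steel 39/39 (tight).
Slack constraints have shadow price 0 (complementary slackness).
Dual feasibility on the basic columns requires 2·y_lathe time + 1·y_steel = 7, 3·y_lathe time + 4·y_steel = 15.5.
This yields shadow prices y_lathe time = 2.5, y_steel = 2.
Shadow price of lathe time = 2.5.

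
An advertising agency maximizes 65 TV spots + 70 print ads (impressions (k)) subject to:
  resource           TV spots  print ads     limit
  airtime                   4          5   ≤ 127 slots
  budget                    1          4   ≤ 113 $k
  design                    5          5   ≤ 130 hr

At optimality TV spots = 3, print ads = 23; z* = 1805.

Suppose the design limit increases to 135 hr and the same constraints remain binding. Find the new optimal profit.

Binding: airtime and design. Non-binding: budget (18 unused).
Since budget is not tight, its dual is 0.
From A_Bᵀ y = c: 4·y_airtime + 5·y_design = 65; 5·y_airtime + 5·y_design = 70.
Solving: y_airtime = 5, y_design = 9.
Δz = y_design·Δb = 9 × (5) = 45, so new z* = 1805 + 45 = 1850.

1850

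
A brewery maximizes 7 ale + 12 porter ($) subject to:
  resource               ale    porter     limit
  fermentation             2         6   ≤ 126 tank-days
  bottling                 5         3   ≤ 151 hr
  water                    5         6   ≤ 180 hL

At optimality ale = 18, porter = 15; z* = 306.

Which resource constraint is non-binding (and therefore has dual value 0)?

bottling

fermentation: 126/126 (binding)
bottling: 135/151 (slack 16)
water: 180/180 (binding)
By complementary slackness, a constraint with positive slack has shadow price 0 → bottling.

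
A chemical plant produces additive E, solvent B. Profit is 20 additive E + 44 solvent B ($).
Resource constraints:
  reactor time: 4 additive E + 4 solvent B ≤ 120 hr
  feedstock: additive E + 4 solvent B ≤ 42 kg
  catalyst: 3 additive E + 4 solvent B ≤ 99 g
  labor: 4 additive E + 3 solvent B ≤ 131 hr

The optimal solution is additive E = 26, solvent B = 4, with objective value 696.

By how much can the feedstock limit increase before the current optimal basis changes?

15

Binding constraints: reactor time, feedstock. The basis is B = [[4,4],[1,4]] with det 12.
Per unit increase in feedstock, x* moves by d = (-0.3333, 0.3333).
The basis stays optimal until catalyst becomes binding; allowable increase = 15 kg.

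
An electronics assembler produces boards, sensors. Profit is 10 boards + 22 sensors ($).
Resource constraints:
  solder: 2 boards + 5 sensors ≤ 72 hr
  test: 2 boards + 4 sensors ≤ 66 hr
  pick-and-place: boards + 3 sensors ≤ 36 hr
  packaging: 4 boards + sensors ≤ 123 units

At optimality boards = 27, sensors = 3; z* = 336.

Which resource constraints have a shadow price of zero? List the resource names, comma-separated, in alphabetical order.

packaging, solder

solder: 69/72 (slack 3)
test: 66/66 (binding)
pick-and-place: 36/36 (binding)
packaging: 111/123 (slack 12)
By complementary slackness, a constraint with positive slack has shadow price 0 → packaging, solder.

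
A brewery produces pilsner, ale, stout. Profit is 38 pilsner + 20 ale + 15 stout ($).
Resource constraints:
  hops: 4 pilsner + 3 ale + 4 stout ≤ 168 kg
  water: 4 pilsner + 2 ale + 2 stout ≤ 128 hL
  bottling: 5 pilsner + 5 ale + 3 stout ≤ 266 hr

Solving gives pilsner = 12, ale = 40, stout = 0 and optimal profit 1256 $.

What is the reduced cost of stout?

-6

At the optimum: hops uses 168 of 168 (binding); water uses 128 of 128 (binding); bottling uses 260 of 266 (slack = 6).
Slack constraints have shadow price 0 (complementary slackness).
Dual feasibility on the basic columns requires 4·y_hops + 4·y_water = 38, 3·y_hops + 2·y_water = 20.
Solving: y_hops = 1, y_water = 8.5.
Reduced cost of stout: c₃ − yᵀa₃ = 15 − (1·4 + 8.5·2) = 15 − 21 = -6.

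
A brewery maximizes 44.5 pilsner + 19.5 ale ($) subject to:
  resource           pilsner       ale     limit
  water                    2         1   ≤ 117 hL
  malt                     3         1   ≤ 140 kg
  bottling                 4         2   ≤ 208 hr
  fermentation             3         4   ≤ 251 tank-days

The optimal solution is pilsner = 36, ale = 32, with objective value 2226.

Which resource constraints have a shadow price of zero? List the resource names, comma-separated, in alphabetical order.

fermentation, water

water: 104/117 (slack 13)
malt: 140/140 (binding)
bottling: 208/208 (binding)
fermentation: 236/251 (slack 15)
By complementary slackness, a constraint with positive slack has shadow price 0 → fermentation, water.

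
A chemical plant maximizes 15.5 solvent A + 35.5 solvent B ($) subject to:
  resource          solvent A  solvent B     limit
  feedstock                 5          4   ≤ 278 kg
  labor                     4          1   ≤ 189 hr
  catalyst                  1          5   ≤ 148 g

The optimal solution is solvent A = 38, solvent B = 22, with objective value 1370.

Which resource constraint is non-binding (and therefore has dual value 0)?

labor

feedstock: 278/278 (binding)
labor: 174/189 (slack 15)
catalyst: 148/148 (binding)
By complementary slackness, a constraint with positive slack has shadow price 0 → labor.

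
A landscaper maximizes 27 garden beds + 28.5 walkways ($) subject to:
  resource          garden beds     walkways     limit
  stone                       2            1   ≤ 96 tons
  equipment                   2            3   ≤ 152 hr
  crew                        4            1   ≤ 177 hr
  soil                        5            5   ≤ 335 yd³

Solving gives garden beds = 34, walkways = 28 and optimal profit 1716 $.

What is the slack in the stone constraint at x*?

0

stone used = 2·34 + 1·28 = 96; slack = 96 − 96 = 0.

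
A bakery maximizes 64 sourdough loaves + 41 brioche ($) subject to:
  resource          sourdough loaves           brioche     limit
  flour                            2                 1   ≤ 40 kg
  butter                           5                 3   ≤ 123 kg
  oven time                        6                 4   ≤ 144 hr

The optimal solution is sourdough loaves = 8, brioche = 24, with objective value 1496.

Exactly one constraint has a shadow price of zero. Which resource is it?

butter

flour: 40/40 (binding)
butter: 112/123 (slack 11)
oven time: 144/144 (binding)
By complementary slackness, a constraint with positive slack has shadow price 0 → butter.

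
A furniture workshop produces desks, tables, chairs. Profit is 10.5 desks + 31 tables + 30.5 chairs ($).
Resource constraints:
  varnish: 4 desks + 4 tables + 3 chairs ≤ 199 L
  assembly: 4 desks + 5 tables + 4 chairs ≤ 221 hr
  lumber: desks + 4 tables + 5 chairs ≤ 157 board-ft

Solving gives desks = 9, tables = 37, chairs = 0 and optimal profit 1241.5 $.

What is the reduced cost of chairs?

-6

Check each constraint at x*: varnish 184/199 (slack 15); assembly 221/221 (tight); lumber 157/157 (tight).
Since varnish is not tight, its dual is 0.
The binding rows give the dual system: 4·y_assembly + 1·y_lumber = 10.5 and 5·y_assembly + 4·y_lumber = 31.
This yields shadow prices y_assembly = 1, y_lumber = 6.5.
Reduced cost of chairs: c₃ − yᵀa₃ = 30.5 − (1·4 + 6.5·5) = 30.5 − 36.5 = -6.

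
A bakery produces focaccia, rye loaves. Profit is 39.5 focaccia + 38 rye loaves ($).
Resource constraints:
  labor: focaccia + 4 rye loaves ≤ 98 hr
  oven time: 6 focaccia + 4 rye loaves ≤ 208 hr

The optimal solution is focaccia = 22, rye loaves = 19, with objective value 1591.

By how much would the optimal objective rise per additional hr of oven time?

Check each constraint at x*: labor 98/98 (tight); oven time 208/208 (tight).
Dual feasibility on the basic columns requires 1·y_labor + 6·y_oven time = 39.5, 4·y_labor + 4·y_oven time = 38.
This yields shadow prices y_labor = 3.5, y_oven time = 6.
Shadow price of oven time = 6.

6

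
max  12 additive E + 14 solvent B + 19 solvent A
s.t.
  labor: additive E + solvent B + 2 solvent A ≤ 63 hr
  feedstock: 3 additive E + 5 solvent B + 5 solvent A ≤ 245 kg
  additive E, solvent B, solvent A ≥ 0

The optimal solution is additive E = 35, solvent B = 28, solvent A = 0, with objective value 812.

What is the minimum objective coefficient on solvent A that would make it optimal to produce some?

23

At the optimum: labor uses 63 of 63 (binding); feedstock uses 245 of 245 (binding).
Dual feasibility on the basic columns requires 1·y_labor + 3·y_feedstock = 12, 1·y_labor + 5·y_feedstock = 14.
Solving: y_labor = 9, y_feedstock = 1.
solvent A enters the basis when its profit ≥ yᵀa₃ = 9·2 + 1·5 = 23.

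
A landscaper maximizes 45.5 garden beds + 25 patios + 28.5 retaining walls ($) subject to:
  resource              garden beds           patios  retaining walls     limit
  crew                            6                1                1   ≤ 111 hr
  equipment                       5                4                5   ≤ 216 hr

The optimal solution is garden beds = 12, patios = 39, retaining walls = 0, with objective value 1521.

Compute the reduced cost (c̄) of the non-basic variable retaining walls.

-2

Check each constraint at x*: crew 111/111 (tight); equipment 216/216 (tight).
Dual feasibility on the basic columns requires 6·y_crew + 5·y_equipment = 45.5, 1·y_crew + 4·y_equipment = 25.
This yields shadow prices y_crew = 3, y_equipment = 5.5.
Reduced cost of retaining walls: c₃ − yᵀa₃ = 28.5 − (3·1 + 5.5·5) = 28.5 − 30.5 = -2.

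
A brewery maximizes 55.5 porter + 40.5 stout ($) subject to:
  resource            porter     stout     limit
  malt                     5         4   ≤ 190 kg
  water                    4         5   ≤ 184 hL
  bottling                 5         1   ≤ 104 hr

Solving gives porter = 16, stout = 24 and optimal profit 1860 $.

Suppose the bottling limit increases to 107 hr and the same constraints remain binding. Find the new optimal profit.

1876.5

Binding: water and bottling. Non-binding: malt (14 unused).
Since malt is not tight, its dual is 0.
Dual feasibility on the basic columns requires 4·y_water + 5·y_bottling = 55.5, 5·y_water + 1·y_bottling = 40.5.
Solving: y_water = 7, y_bottling = 5.5.
Δz = y_bottling·Δb = 5.5 × (3) = 16.5, so new z* = 1860 + 16.5 = 1876.5.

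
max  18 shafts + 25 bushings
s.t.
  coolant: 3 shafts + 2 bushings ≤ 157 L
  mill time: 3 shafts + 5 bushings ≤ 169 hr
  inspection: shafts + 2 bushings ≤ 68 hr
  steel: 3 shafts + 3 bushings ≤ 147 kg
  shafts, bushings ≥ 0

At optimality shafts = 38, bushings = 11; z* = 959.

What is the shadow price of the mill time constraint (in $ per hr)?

3.5

Check each constraint at x*: coolant 136/157 (slack 21); mill time 169/169 (tight); inspection 60/68 (slack 8); steel 147/147 (tight).
Slack constraints have shadow price 0 (complementary slackness).
Dual feasibility on the basic columns requires 3·y_mill time + 3·y_steel = 18, 5·y_mill time + 3·y_steel = 25.
→ y_mill time = 3.5 and y_steel = 2.5.
Shadow price of mill time = 3.5.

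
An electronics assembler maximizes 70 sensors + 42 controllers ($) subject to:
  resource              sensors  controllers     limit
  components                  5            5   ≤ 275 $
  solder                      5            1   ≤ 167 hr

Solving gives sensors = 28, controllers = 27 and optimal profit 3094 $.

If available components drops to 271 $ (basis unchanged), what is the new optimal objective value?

3066

Check each constraint at x*: components 275/275 (tight); solder 167/167 (tight).
Dual feasibility on the basic columns requires 5·y_components + 5·y_solder = 70, 5·y_components + 1·y_solder = 42.
→ y_components = 7 and y_solder = 7.
Δz = y_components·Δb = 7 × (-4) = -28, so new z* = 3094 − 28 = 3066.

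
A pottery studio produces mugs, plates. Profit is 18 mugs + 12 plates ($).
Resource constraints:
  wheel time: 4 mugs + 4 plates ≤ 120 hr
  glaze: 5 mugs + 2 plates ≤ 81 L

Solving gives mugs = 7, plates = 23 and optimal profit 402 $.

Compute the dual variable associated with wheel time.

Check each constraint at x*: wheel time 120/120 (tight); glaze 81/81 (tight).
Dual feasibility on the basic columns requires 4·y_wheel time + 5·y_glaze = 18, 4·y_wheel time + 2·y_glaze = 12.
Solving: y_wheel time = 2, y_glaze = 2.
Shadow price of wheel time = 2.

2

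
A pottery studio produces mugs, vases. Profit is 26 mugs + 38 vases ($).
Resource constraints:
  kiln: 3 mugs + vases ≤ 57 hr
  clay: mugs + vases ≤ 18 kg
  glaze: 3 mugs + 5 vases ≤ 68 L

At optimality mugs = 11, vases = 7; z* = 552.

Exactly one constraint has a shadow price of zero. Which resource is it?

kiln: 40/57 (slack 17)
clay: 18/18 (binding)
glaze: 68/68 (binding)
By complementary slackness, a constraint with positive slack has shadow price 0 → kiln.

kiln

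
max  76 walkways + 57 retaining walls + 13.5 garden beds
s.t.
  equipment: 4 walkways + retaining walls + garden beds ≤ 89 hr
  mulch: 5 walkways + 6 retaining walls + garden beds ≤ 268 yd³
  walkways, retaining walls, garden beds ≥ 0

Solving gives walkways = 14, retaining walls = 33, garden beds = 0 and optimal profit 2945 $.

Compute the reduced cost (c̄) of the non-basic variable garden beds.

-3.5

Check each constraint at x*: equipment 89/89 (tight); mulch 268/268 (tight).
The binding rows give the dual system: 4·y_equipment + 5·y_mulch = 76 and 1·y_equipment + 6·y_mulch = 57.
Solving: y_equipment = 9, y_mulch = 8.
Reduced cost of garden beds: c₃ − yᵀa₃ = 13.5 − (9·1 + 8·1) = 13.5 − 17 = -3.5.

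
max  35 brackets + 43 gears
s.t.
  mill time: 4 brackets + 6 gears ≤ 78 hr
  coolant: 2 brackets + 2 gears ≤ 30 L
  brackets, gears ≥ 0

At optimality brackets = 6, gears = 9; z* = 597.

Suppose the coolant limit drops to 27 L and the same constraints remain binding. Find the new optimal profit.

568.5

At the optimum: mill time uses 78 of 78 (binding); coolant uses 30 of 30 (binding).
Dual feasibility on the basic columns requires 4·y_mill time + 2·y_coolant = 35, 6·y_mill time + 2·y_coolant = 43.
Solving: y_mill time = 4, y_coolant = 9.5.
Δz = y_coolant·Δb = 9.5 × (-3) = -28.5, so new z* = 597 − 28.5 = 568.5.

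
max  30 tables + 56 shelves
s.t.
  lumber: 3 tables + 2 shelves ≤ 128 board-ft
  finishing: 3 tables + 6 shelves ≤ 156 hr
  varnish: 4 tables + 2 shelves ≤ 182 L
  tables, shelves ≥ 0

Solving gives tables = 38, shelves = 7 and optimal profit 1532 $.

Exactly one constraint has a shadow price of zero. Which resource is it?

lumber: 128/128 (binding)
finishing: 156/156 (binding)
varnish: 166/182 (slack 16)
By complementary slackness, a constraint with positive slack has shadow price 0 → varnish.

varnish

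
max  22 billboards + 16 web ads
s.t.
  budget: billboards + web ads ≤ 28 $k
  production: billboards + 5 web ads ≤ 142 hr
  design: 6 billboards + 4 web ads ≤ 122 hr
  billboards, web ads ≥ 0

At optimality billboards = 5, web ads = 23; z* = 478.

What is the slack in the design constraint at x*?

design used = 6·5 + 4·23 = 122; slack = 122 − 122 = 0.

0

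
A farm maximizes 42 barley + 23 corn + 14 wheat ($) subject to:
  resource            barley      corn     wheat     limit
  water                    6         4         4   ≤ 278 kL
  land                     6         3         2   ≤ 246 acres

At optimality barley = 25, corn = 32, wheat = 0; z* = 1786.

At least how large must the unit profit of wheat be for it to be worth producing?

Check each constraint at x*: water 278/278 (tight); land 246/246 (tight).
The binding rows give the dual system: 6·y_water + 6·y_land = 42 and 4·y_water + 3·y_land = 23.
→ y_water = 2 and y_land = 5.
wheat enters the basis when its profit ≥ yᵀa₃ = 2·4 + 5·2 = 18.

18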